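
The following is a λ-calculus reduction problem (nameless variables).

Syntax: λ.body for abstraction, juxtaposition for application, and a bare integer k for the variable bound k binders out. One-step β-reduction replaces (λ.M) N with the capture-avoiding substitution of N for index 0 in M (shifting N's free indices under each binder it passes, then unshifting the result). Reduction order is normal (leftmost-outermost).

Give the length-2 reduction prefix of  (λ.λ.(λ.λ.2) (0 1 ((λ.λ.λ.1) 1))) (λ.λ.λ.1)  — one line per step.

Answer: after 2 steps: λ.λ.1

Working:
  start: (λ.λ.(λ.λ.2) (0 1 ((λ.λ.λ.1) 1))) (λ.λ.λ.1)
  step 1: λ.(λ.λ.2) (0 (λ.λ.λ.1) ((λ.λ.λ.1) (λ.λ.λ.1)))
  step 2: λ.λ.1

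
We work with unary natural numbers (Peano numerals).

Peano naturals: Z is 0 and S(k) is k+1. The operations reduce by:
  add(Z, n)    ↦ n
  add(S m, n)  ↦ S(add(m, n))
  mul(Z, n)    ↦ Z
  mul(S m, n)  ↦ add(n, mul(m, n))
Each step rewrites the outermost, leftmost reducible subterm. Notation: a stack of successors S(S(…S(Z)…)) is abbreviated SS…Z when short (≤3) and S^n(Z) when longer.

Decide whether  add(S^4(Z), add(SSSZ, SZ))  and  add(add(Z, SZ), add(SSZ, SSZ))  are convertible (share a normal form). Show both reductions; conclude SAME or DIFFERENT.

Term A:
  start: add(S^4(Z), add(SSSZ, SZ))
  step 1: S(add(SSSZ, add(SSSZ, SZ)))
  step 2: S(S(add(SSZ, add(SSSZ, SZ))))
  step 3: S(S(S(add(SZ, add(SSSZ, SZ)))))
  step 4: S(S(S(S(add(Z, add(SSSZ, SZ))))))
  step 5: S(S(S(S(add(SSSZ, SZ)))))
  step 6: S(S(S(S(S(add(SSZ, SZ))))))
  step 7: S(S(S(S(S(S(add(SZ, SZ)))))))
  step 8: S(S(S(S(S(S(S(add(Z, SZ))))))))
  step 9: S^8(Z)

Term B:
  start: add(add(Z, SZ), add(SSZ, SSZ))
  step 1: add(SZ, add(SSZ, SSZ))
  step 2: S(add(Z, add(SSZ, SSZ)))
  step 3: S(add(SSZ, SSZ))
  step 4: S(S(add(SZ, SSZ)))
  step 5: S(S(S(add(Z, SSZ))))
  step 6: S^5(Z)

Answer: DIFFERENT — A ⇓ S^8(Z), B ⇓ S^5(Z)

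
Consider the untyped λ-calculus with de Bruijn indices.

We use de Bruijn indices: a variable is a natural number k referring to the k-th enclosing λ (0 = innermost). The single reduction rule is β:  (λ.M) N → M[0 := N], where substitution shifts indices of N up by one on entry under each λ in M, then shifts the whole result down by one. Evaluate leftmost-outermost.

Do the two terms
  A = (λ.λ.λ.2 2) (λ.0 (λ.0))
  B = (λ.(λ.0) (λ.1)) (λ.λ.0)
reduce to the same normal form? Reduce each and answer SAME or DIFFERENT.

Term A:
  start: (λ.λ.λ.2 2) (λ.0 (λ.0))
  step 1: λ.λ.(λ.0 (λ.0)) (λ.0 (λ.0))
  step 2: λ.λ.(λ.0 (λ.0)) (λ.0)
  step 3: λ.λ.(λ.0) (λ.0)
  step 4: λ.λ.λ.0

Term B:
  start: (λ.(λ.0) (λ.1)) (λ.λ.0)
  step 1: (λ.0) (λ.λ.λ.0)
  step 2: λ.λ.λ.0

Answer: SAME — A ⇓ λ.λ.λ.0, B ⇓ λ.λ.λ.0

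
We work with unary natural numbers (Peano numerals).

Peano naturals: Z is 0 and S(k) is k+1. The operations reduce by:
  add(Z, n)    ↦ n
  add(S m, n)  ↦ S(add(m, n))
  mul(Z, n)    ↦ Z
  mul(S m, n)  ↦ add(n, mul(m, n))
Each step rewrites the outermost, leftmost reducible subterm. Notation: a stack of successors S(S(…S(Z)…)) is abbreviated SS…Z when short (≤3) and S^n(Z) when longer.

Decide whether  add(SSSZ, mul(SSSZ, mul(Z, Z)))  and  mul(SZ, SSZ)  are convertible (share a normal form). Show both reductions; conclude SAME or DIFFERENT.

Term A:
  start: add(SSSZ, mul(SSSZ, mul(Z, Z)))
  step 1: S(add(SSZ, mul(SSSZ, mul(Z, Z))))
  step 2: S(S(add(SZ, mul(SSSZ, mul(Z, Z)))))
  step 3: S(S(S(add(Z, mul(SSSZ, mul(Z, Z))))))
  step 4: S(S(S(mul(SSSZ, mul(Z, Z)))))
  step 5: S(S(S(add(mul(Z, Z), mul(SSZ, mul(Z, Z))))))
  step 6: S(S(S(add(Z, mul(SSZ, mul(Z, Z))))))
  step 7: S(S(S(mul(SSZ, mul(Z, Z)))))
  step 8: S(S(S(add(mul(Z, Z), mul(SZ, mul(Z, Z))))))
  step 9: S(S(S(add(Z, mul(SZ, mul(Z, Z))))))
  step 10: S(S(S(mul(SZ, mul(Z, Z)))))
  step 11: S(S(S(add(mul(Z, Z), mul(Z, mul(Z, Z))))))
  step 12: S(S(S(add(Z, mul(Z, mul(Z, Z))))))
  step 13: S(S(S(mul(Z, mul(Z, Z)))))
  step 14: SSSZ

Term B:
  start: mul(SZ, SSZ)
  step 1: add(SSZ, mul(Z, SSZ))
  step 2: S(add(SZ, mul(Z, SSZ)))
  step 3: S(S(add(Z, mul(Z, SSZ))))
  step 4: S(S(mul(Z, SSZ)))
  step 5: SSZ

Answer: DIFFERENT — A ⇓ SSSZ, B ⇓ SSZ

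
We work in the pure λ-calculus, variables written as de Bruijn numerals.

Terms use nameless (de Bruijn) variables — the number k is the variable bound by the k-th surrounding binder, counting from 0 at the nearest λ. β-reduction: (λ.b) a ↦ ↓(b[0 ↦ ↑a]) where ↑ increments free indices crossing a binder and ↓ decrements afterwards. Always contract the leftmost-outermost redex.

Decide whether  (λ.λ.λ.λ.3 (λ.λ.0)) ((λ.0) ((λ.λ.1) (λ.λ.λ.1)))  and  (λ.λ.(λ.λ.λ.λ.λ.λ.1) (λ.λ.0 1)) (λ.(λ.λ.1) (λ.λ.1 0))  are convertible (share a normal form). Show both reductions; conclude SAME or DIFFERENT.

Answer: SAME — A ⇓ λ.λ.λ.λ.λ.λ.1, B ⇓ λ.λ.λ.λ.λ.λ.1

Derivation:
Term A:
  start: (λ.λ.λ.λ.3 (λ.λ.0)) ((λ.0) ((λ.λ.1) (λ.λ.λ.1)))
  →1  λ.λ.λ.(λ.0) ((λ.λ.1) (λ.λ.λ.1)) (λ.λ.0)
  →2  λ.λ.λ.(λ.λ.1) (λ.λ.λ.1) (λ.λ.0)
  →3  λ.λ.λ.(λ.λ.λ.λ.1) (λ.λ.0)
  →4  λ.λ.λ.λ.λ.λ.1

Term B:
  start: (λ.λ.(λ.λ.λ.λ.λ.λ.1) (λ.λ.0 1)) (λ.(λ.λ.1) (λ.λ.1 0))
  →1  λ.(λ.λ.λ.λ.λ.λ.1) (λ.λ.0 1)
  →2  λ.λ.λ.λ.λ.λ.1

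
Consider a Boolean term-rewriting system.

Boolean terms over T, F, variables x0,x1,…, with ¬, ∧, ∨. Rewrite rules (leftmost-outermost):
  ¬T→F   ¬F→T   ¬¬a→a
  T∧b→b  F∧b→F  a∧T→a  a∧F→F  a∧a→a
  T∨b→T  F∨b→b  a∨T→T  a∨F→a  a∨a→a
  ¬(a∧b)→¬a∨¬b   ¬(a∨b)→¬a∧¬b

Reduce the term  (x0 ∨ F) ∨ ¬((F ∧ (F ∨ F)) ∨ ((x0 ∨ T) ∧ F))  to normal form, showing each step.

Answer: normal form = T  (in 13 steps)

Working:
  start: (x0 ∨ F) ∨ ¬((F ∧ (F ∨ F)) ∨ ((x0 ∨ T) ∧ F))
  →1  x0 ∨ ¬((F ∧ (F ∨ F)) ∨ ((x0 ∨ T) ∧ F))
  →2  x0 ∨ (¬(F ∧ (F ∨ F)) ∧ ¬((x0 ∨ T) ∧ F))
  →3  x0 ∨ ((¬F ∨ ¬(F ∨ F)) ∧ ¬((x0 ∨ T) ∧ F))
  →4  x0 ∨ ((T ∨ ¬(F ∨ F)) ∧ ¬((x0 ∨ T) ∧ F))
  →5  x0 ∨ (T ∧ ¬((x0 ∨ T) ∧ F))
  →6  x0 ∨ ¬((x0 ∨ T) ∧ F)
  →7  x0 ∨ (¬(x0 ∨ T) ∨ ¬F)
  →8  x0 ∨ ((¬x0 ∧ ¬T) ∨ ¬F)
  →9  x0 ∨ ((¬x0 ∧ F) ∨ ¬F)
  →10  x0 ∨ (F ∨ ¬F)
  →11  x0 ∨ ¬F
  →12  x0 ∨ T
  →13  T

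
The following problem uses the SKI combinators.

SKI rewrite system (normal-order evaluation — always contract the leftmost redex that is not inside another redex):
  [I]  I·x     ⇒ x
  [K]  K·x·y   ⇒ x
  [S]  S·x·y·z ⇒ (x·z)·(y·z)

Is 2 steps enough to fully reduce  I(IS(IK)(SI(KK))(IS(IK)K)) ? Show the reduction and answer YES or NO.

Answer: NO — after 2 steps the term is S(IK)(SI(KK))(IS(IK)K), not yet normal

Reduction:
  start: I(IS(IK)(SI(KK))(IS(IK)K))
  step 1: IS(IK)(SI(KK))(IS(IK)K)
  step 2: S(IK)(SI(KK))(IS(IK)K)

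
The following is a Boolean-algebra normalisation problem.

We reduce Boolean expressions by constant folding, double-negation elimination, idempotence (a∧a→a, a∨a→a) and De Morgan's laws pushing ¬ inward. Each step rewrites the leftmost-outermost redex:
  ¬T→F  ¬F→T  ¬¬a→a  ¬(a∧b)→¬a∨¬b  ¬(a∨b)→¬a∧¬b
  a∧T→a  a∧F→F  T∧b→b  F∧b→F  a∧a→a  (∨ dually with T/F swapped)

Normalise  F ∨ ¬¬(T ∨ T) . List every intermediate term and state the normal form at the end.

  start: F ∨ ¬¬(T ∨ T)
  step 1: ¬¬(T ∨ T)
  step 2: T ∨ T
  step 3: T

Answer: normal form = T  (in 3 steps)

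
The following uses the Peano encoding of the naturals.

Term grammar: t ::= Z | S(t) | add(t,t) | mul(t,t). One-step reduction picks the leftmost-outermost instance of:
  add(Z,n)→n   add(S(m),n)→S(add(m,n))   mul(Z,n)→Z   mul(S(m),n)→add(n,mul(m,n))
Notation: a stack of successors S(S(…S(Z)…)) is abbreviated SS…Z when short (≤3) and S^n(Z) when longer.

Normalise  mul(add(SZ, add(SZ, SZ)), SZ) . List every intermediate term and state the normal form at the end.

Answer: normal form = SSSZ  (in 14 steps)

Working:
  start: mul(add(SZ, add(SZ, SZ)), SZ)
  [1] mul(S(add(Z, add(SZ, SZ))), SZ)
  [2] add(SZ, mul(add(Z, add(SZ, SZ)), SZ))
  [3] S(add(Z, mul(add(Z, add(SZ, SZ)), SZ)))
  [4] S(mul(add(Z, add(SZ, SZ)), SZ))
  [5] S(mul(add(SZ, SZ), SZ))
  [6] S(mul(S(add(Z, SZ)), SZ))
  [7] S(add(SZ, mul(add(Z, SZ), SZ)))
  [8] S(S(add(Z, mul(add(Z, SZ), SZ))))
  [9] S(S(mul(add(Z, SZ), SZ)))
  [10] S(S(mul(SZ, SZ)))
  [11] S(S(add(SZ, mul(Z, SZ))))
  [12] S(S(S(add(Z, mul(Z, SZ)))))
  [13] S(S(S(mul(Z, SZ))))
  [14] SSSZ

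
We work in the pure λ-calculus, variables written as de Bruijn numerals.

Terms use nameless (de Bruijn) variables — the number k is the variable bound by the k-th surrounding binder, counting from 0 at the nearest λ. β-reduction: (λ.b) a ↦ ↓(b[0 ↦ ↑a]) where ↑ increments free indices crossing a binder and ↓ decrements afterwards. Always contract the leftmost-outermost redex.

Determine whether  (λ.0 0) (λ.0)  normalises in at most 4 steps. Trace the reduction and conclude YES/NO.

Answer: YES — reaches normal form λ.0 in 2 ≤ 4 steps

Working:
  start: (λ.0 0) (λ.0)
  step 1: (λ.0) (λ.0)
  step 2: λ.0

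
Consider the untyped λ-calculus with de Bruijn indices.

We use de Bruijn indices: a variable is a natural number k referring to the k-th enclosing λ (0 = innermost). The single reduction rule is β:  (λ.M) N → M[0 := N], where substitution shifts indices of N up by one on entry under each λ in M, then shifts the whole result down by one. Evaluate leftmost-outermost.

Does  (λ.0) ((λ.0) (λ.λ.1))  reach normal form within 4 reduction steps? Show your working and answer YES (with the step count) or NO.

Answer: YES — reaches normal form λ.λ.1 in 2 ≤ 4 steps

Derivation:
  start: (λ.0) ((λ.0) (λ.λ.1))
  [1] (λ.0) (λ.λ.1)
  [2] λ.λ.1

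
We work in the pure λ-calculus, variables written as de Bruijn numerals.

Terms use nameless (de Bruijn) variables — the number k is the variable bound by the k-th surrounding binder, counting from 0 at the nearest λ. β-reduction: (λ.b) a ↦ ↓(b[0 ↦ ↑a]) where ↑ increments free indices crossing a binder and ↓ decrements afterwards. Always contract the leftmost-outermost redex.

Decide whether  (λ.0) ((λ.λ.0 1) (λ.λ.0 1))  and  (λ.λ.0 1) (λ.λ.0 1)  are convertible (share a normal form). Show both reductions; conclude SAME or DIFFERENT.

Answer: SAME — A ⇓ λ.0 (λ.λ.0 1), B ⇓ λ.0 (λ.λ.0 1)

Working:
Term A:
  start: (λ.0) ((λ.λ.0 1) (λ.λ.0 1))
  step 1: (λ.λ.0 1) (λ.λ.0 1)
  step 2: λ.0 (λ.λ.0 1)

Term B:
  start: (λ.λ.0 1) (λ.λ.0 1)
  step 1: λ.0 (λ.λ.0 1)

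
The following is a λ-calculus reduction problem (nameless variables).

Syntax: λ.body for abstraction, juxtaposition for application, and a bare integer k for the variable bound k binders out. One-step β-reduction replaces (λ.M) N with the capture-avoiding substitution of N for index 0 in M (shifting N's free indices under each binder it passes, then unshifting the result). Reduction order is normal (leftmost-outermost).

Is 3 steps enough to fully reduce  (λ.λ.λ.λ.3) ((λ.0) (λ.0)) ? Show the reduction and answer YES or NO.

Answer: YES — reaches normal form λ.λ.λ.λ.0 in 2 ≤ 3 steps

Working:
  start: (λ.λ.λ.λ.3) ((λ.0) (λ.0))
  step 1: λ.λ.λ.(λ.0) (λ.0)
  step 2: λ.λ.λ.λ.0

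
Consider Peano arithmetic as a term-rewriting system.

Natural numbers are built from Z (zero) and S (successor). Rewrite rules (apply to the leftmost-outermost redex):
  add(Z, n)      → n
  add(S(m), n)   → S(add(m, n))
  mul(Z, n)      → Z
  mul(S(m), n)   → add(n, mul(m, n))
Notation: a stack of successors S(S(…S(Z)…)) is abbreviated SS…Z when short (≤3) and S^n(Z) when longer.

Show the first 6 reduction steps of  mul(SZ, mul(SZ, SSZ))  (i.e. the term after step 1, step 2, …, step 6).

Answer: after 6 steps: S(S(add(add(Z, mul(Z, SSZ)), mul(Z, mul(SZ, SSZ)))))

Reduction:
  start: mul(SZ, mul(SZ, SSZ))
  →1  add(mul(SZ, SSZ), mul(Z, mul(SZ, SSZ)))
  →2  add(add(SSZ, mul(Z, SSZ)), mul(Z, mul(SZ, SSZ)))
  →3  add(S(add(SZ, mul(Z, SSZ))), mul(Z, mul(SZ, SSZ)))
  →4  S(add(add(SZ, mul(Z, SSZ)), mul(Z, mul(SZ, SSZ))))
  →5  S(add(S(add(Z, mul(Z, SSZ))), mul(Z, mul(SZ, SSZ))))
  →6  S(S(add(add(Z, mul(Z, SSZ)), mul(Z, mul(SZ, SSZ)))))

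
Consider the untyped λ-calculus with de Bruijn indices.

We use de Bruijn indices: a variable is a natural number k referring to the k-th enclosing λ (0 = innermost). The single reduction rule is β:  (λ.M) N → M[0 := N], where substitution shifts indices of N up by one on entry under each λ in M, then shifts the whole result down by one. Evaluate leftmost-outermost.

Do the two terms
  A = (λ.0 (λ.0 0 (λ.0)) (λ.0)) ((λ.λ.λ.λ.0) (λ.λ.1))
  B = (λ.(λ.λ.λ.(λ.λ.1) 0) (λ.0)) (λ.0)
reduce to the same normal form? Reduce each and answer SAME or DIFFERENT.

Answer: DIFFERENT — A ⇓ λ.0, B ⇓ λ.λ.λ.1

Working:
Term A:
  start: (λ.0 (λ.0 0 (λ.0)) (λ.0)) ((λ.λ.λ.λ.0) (λ.λ.1))
  [1] (λ.λ.λ.λ.0) (λ.λ.1) (λ.0 0 (λ.0)) (λ.0)
  [2] (λ.λ.λ.0) (λ.0 0 (λ.0)) (λ.0)
  [3] (λ.λ.0) (λ.0)
  [4] λ.0

Term B:
  start: (λ.(λ.λ.λ.(λ.λ.1) 0) (λ.0)) (λ.0)
  [1] (λ.λ.λ.(λ.λ.1) 0) (λ.0)
  [2] λ.λ.(λ.λ.1) 0
  [3] λ.λ.λ.1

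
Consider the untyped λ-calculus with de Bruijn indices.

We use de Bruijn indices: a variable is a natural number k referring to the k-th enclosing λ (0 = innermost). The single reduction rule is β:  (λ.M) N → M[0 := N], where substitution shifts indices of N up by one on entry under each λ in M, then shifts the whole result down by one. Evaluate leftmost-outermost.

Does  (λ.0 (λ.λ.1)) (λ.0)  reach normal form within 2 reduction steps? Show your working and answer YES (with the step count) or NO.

  start: (λ.0 (λ.λ.1)) (λ.0)
  step 1: (λ.0) (λ.λ.1)
  step 2: λ.λ.1

Answer: YES — reaches normal form λ.λ.1 in 2 ≤ 2 steps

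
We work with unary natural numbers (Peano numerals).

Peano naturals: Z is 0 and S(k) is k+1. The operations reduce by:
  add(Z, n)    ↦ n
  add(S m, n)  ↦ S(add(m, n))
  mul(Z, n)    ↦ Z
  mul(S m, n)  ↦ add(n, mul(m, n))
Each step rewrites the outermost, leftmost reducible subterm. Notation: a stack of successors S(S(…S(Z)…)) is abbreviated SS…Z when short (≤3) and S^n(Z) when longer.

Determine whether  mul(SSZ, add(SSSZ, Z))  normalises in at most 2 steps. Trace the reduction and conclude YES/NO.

  start: mul(SSZ, add(SSSZ, Z))
  step 1: add(add(SSSZ, Z), mul(SZ, add(SSSZ, Z)))
  step 2: add(S(add(SSZ, Z)), mul(SZ, add(SSSZ, Z)))

Answer: NO — after 2 steps the term is add(S(add(SSZ, Z)), mul(SZ, add(SSSZ, Z))), not yet normal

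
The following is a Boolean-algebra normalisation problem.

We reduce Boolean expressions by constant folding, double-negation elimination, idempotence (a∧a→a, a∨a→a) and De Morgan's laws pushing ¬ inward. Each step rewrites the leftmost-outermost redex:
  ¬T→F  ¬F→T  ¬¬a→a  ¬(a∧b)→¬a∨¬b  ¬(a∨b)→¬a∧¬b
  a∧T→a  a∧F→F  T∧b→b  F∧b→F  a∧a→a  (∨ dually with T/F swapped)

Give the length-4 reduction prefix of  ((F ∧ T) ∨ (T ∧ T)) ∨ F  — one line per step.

Answer: after 4 steps: T

Working:
  start: ((F ∧ T) ∨ (T ∧ T)) ∨ F
  →1  (F ∧ T) ∨ (T ∧ T)
  →2  F ∨ (T ∧ T)
  →3  T ∧ T
  →4  T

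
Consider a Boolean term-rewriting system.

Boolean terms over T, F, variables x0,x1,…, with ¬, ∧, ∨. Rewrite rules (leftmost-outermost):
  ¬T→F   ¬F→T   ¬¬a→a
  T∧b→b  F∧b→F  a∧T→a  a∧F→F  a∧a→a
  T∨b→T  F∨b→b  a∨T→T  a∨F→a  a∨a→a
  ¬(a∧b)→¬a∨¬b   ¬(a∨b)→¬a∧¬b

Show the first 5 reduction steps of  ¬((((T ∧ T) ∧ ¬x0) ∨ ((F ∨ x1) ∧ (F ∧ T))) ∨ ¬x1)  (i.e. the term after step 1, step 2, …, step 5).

  start: ¬((((T ∧ T) ∧ ¬x0) ∨ ((F ∨ x1) ∧ (F ∧ T))) ∨ ¬x1)
  step 1: ¬(((T ∧ T) ∧ ¬x0) ∨ ((F ∨ x1) ∧ (F ∧ T))) ∧ ¬¬x1
  step 2: (¬((T ∧ T) ∧ ¬x0) ∧ ¬((F ∨ x1) ∧ (F ∧ T))) ∧ ¬¬x1
  step 3: ((¬(T ∧ T) ∨ ¬¬x0) ∧ ¬((F ∨ x1) ∧ (F ∧ T))) ∧ ¬¬x1
  step 4: (((¬T ∨ ¬T) ∨ ¬¬x0) ∧ ¬((F ∨ x1) ∧ (F ∧ T))) ∧ ¬¬x1
  step 5: ((¬T ∨ ¬¬x0) ∧ ¬((F ∨ x1) ∧ (F ∧ T))) ∧ ¬¬x1

Answer: after 5 steps: ((¬T ∨ ¬¬x0) ∧ ¬((F ∨ x1) ∧ (F ∧ T))) ∧ ¬¬x1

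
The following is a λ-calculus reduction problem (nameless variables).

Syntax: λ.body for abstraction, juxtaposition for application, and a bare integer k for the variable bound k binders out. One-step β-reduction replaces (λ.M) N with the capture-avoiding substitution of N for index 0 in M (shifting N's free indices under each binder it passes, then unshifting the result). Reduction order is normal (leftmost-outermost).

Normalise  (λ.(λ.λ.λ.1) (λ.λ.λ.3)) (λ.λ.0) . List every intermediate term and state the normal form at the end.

  start: (λ.(λ.λ.λ.1) (λ.λ.λ.3)) (λ.λ.0)
  →1  (λ.λ.λ.1) (λ.λ.λ.λ.λ.0)
  →2  λ.λ.1

Answer: normal form = λ.λ.1  (in 2 steps)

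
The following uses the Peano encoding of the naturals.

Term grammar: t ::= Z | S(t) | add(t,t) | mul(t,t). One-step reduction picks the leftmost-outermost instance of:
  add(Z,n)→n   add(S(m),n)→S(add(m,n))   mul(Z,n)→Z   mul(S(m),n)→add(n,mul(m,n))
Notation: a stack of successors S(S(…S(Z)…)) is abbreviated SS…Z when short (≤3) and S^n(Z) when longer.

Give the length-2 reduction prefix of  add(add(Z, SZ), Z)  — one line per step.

  start: add(add(Z, SZ), Z)
  step 1: add(SZ, Z)
  step 2: S(add(Z, Z))

Answer: after 2 steps: S(add(Z, Z))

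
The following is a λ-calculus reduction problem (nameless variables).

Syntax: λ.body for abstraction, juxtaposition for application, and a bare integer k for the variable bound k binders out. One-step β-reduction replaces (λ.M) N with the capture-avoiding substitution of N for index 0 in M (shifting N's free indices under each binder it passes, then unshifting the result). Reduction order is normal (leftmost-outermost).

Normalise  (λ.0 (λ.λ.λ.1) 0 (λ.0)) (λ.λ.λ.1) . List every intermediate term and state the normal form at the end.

Answer: normal form = λ.λ.λ.1  (in 4 steps)

Reduction:
  start: (λ.0 (λ.λ.λ.1) 0 (λ.0)) (λ.λ.λ.1)
  step 1: (λ.λ.λ.1) (λ.λ.λ.1) (λ.λ.λ.1) (λ.0)
  step 2: (λ.λ.1) (λ.λ.λ.1) (λ.0)
  step 3: (λ.λ.λ.λ.1) (λ.0)
  step 4: λ.λ.λ.1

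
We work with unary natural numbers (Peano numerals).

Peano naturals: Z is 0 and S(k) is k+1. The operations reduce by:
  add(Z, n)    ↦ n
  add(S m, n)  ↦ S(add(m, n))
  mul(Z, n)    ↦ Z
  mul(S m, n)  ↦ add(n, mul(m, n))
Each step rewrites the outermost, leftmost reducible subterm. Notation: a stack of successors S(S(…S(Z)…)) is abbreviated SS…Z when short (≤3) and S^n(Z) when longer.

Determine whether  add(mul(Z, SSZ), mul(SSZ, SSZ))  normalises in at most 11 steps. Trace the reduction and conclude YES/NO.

  start: add(mul(Z, SSZ), mul(SSZ, SSZ))
  →1  add(Z, mul(SSZ, SSZ))
  →2  mul(SSZ, SSZ)
  →3  add(SSZ, mul(SZ, SSZ))
  →4  S(add(SZ, mul(SZ, SSZ)))
  →5  S(S(add(Z, mul(SZ, SSZ))))
  →6  S(S(mul(SZ, SSZ)))
  →7  S(S(add(SSZ, mul(Z, SSZ))))
  →8  S(S(S(add(SZ, mul(Z, SSZ)))))
  →9  S(S(S(S(add(Z, mul(Z, SSZ))))))
  →10  S(S(S(S(mul(Z, SSZ)))))
  →11  S^4(Z)

Answer: YES — reaches normal form S^4(Z) in 11 ≤ 11 steps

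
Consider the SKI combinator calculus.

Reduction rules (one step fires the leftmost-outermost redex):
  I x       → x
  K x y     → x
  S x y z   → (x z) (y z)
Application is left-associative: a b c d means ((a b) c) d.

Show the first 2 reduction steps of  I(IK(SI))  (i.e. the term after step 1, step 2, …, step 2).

  start: I(IK(SI))
  →1  IK(SI)
  →2  K(SI)

Answer: after 2 steps: K(SI)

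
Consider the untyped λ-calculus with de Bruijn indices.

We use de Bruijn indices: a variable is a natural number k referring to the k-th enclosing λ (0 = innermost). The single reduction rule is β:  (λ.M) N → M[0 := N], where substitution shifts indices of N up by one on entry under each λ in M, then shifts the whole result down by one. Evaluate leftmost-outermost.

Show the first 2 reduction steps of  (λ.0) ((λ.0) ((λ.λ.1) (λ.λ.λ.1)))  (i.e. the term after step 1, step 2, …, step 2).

  start: (λ.0) ((λ.0) ((λ.λ.1) (λ.λ.λ.1)))
  [1] (λ.0) ((λ.λ.1) (λ.λ.λ.1))
  [2] (λ.λ.1) (λ.λ.λ.1)

Answer: after 2 steps: (λ.λ.1) (λ.λ.λ.1)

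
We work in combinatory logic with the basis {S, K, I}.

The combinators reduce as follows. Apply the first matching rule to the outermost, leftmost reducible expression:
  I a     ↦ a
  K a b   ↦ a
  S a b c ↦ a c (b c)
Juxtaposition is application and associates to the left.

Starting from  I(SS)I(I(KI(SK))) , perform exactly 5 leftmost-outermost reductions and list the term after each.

Answer: after 5 steps: SI(I(KI(SK)))

Derivation:
  start: I(SS)I(I(KI(SK)))
  [1] SSI(I(KI(SK)))
  [2] S(I(KI(SK)))(I(I(KI(SK))))
  [3] S(KI(SK))(I(I(KI(SK))))
  [4] SI(I(I(KI(SK))))
  [5] SI(I(KI(SK)))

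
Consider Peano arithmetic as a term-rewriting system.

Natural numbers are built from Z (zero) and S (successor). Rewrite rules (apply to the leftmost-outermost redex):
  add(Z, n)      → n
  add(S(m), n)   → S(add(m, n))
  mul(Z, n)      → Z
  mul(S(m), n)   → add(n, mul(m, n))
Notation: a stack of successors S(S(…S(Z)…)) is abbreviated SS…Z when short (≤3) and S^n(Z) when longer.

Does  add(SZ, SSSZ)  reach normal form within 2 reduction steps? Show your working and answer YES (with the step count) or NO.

Answer: YES — reaches normal form S^4(Z) in 2 ≤ 2 steps

Working:
  start: add(SZ, SSSZ)
  [1] S(add(Z, SSSZ))
  [2] S^4(Z)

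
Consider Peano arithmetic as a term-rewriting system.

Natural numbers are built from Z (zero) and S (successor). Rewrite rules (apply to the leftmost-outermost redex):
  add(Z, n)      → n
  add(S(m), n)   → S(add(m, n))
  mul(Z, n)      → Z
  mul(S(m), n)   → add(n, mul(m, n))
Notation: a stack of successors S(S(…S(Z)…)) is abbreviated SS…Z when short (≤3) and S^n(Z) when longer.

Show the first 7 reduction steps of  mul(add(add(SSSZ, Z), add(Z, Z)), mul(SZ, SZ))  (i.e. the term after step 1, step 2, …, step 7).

Answer: after 7 steps: S(add(mul(Z, SZ), mul(add(add(SSZ, Z), add(Z, Z)), mul(SZ, SZ))))

Derivation:
  start: mul(add(add(SSSZ, Z), add(Z, Z)), mul(SZ, SZ))
  [1] mul(add(S(add(SSZ, Z)), add(Z, Z)), mul(SZ, SZ))
  [2] mul(S(add(add(SSZ, Z), add(Z, Z))), mul(SZ, SZ))
  [3] add(mul(SZ, SZ), mul(add(add(SSZ, Z), add(Z, Z)), mul(SZ, SZ)))
  [4] add(add(SZ, mul(Z, SZ)), mul(add(add(SSZ, Z), add(Z, Z)), mul(SZ, SZ)))
  [5] add(S(add(Z, mul(Z, SZ))), mul(add(add(SSZ, Z), add(Z, Z)), mul(SZ, SZ)))
  [6] S(add(add(Z, mul(Z, SZ)), mul(add(add(SSZ, Z), add(Z, Z)), mul(SZ, SZ))))
  [7] S(add(mul(Z, SZ), mul(add(add(SSZ, Z), add(Z, Z)), mul(SZ, SZ))))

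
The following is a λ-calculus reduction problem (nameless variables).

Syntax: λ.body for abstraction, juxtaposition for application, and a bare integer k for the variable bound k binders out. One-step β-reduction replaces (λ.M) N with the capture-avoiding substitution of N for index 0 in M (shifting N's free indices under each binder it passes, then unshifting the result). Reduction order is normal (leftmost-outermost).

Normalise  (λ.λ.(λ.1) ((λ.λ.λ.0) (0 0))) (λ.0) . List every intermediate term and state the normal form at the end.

Answer: normal form = λ.0  (in 2 steps)

Derivation:
  start: (λ.λ.(λ.1) ((λ.λ.λ.0) (0 0))) (λ.0)
  step 1: λ.(λ.1) ((λ.λ.λ.0) (0 0))
  step 2: λ.0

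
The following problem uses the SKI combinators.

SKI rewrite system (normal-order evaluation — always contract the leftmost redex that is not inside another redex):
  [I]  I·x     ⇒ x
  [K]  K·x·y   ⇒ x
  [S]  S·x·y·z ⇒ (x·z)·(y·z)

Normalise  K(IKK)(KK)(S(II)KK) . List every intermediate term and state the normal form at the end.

Answer: normal form = K  (in 3 steps)

Derivation:
  start: K(IKK)(KK)(S(II)KK)
  step 1: IKK(S(II)KK)
  step 2: KK(S(II)KK)
  step 3: K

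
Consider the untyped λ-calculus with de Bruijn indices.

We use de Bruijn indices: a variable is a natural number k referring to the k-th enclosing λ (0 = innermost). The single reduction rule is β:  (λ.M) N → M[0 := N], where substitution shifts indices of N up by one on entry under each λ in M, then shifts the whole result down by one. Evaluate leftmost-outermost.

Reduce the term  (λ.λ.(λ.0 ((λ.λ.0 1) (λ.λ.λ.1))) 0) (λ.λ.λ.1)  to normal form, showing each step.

  start: (λ.λ.(λ.0 ((λ.λ.0 1) (λ.λ.λ.1))) 0) (λ.λ.λ.1)
  [1] λ.(λ.0 ((λ.λ.0 1) (λ.λ.λ.1))) 0
  [2] λ.0 ((λ.λ.0 1) (λ.λ.λ.1))
  [3] λ.0 (λ.0 (λ.λ.λ.1))

Answer: normal form = λ.0 (λ.0 (λ.λ.λ.1))  (in 3 steps)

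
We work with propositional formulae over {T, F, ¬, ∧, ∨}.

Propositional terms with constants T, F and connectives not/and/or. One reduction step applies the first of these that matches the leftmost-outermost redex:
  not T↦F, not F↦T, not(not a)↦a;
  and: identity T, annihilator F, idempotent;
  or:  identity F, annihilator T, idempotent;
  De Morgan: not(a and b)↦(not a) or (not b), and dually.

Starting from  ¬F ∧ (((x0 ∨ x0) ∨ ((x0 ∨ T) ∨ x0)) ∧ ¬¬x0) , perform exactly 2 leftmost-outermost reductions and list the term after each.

  start: ¬F ∧ (((x0 ∨ x0) ∨ ((x0 ∨ T) ∨ x0)) ∧ ¬¬x0)
  step 1: T ∧ (((x0 ∨ x0) ∨ ((x0 ∨ T) ∨ x0)) ∧ ¬¬x0)
  step 2: ((x0 ∨ x0) ∨ ((x0 ∨ T) ∨ x0)) ∧ ¬¬x0

Answer: after 2 steps: ((x0 ∨ x0) ∨ ((x0 ∨ T) ∨ x0)) ∧ ¬¬x0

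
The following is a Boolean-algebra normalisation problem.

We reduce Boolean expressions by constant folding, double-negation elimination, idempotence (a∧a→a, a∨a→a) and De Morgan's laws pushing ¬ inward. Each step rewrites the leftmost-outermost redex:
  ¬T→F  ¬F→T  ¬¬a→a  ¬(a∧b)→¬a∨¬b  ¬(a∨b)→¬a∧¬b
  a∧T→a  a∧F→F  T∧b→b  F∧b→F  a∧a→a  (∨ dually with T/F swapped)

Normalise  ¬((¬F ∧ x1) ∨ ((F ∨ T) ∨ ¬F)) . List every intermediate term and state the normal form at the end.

  start: ¬((¬F ∧ x1) ∨ ((F ∨ T) ∨ ¬F))
  →1  ¬(¬F ∧ x1) ∧ ¬((F ∨ T) ∨ ¬F)
  →2  (¬¬F ∨ ¬x1) ∧ ¬((F ∨ T) ∨ ¬F)
  →3  (F ∨ ¬x1) ∧ ¬((F ∨ T) ∨ ¬F)
  →4  ¬x1 ∧ ¬((F ∨ T) ∨ ¬F)
  →5  ¬x1 ∧ (¬(F ∨ T) ∧ ¬¬F)
  →6  ¬x1 ∧ ((¬F ∧ ¬T) ∧ ¬¬F)
  →7  ¬x1 ∧ ((T ∧ ¬T) ∧ ¬¬F)
  →8  ¬x1 ∧ (¬T ∧ ¬¬F)
  →9  ¬x1 ∧ (F ∧ ¬¬F)
  →10  ¬x1 ∧ F
  →11  F

Answer: normal form = F  (in 11 steps)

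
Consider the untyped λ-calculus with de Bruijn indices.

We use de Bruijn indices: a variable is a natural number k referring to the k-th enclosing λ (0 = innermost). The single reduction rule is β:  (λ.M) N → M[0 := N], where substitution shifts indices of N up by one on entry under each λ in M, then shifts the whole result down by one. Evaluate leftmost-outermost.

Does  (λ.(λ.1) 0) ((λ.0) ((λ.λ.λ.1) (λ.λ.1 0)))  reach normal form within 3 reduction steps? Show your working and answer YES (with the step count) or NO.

  start: (λ.(λ.1) 0) ((λ.0) ((λ.λ.λ.1) (λ.λ.1 0)))
  →1  (λ.(λ.0) ((λ.λ.λ.1) (λ.λ.1 0))) ((λ.0) ((λ.λ.λ.1) (λ.λ.1 0)))
  →2  (λ.0) ((λ.λ.λ.1) (λ.λ.1 0))
  →3  (λ.λ.λ.1) (λ.λ.1 0)

Answer: NO — after 3 steps the term is (λ.λ.λ.1) (λ.λ.1 0), not yet normal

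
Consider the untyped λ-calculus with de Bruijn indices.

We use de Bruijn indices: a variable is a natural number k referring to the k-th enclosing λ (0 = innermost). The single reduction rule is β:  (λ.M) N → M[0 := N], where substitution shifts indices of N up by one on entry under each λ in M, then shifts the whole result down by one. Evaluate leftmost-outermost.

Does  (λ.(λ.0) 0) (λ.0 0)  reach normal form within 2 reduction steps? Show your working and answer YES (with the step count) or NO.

  start: (λ.(λ.0) 0) (λ.0 0)
  →1  (λ.0) (λ.0 0)
  →2  λ.0 0

Answer: YES — reaches normal form λ.0 0 in 2 ≤ 2 steps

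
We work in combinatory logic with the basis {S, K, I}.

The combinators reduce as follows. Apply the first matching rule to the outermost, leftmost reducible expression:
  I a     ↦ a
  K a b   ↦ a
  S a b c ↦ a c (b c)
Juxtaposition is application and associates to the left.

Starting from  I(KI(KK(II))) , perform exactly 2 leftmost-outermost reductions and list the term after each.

Answer: after 2 steps: I

Working:
  start: I(KI(KK(II)))
  →1  KI(KK(II))
  →2  I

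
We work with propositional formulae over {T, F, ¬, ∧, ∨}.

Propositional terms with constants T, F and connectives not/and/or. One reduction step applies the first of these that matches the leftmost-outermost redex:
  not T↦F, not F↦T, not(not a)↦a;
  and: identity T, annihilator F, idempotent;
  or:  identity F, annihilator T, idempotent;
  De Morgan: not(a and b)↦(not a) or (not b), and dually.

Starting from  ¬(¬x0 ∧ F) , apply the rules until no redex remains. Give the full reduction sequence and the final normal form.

Answer: normal form = T  (in 4 steps)

Working:
  start: ¬(¬x0 ∧ F)
  step 1: ¬¬x0 ∨ ¬F
  step 2: x0 ∨ ¬F
  step 3: x0 ∨ T
  step 4: T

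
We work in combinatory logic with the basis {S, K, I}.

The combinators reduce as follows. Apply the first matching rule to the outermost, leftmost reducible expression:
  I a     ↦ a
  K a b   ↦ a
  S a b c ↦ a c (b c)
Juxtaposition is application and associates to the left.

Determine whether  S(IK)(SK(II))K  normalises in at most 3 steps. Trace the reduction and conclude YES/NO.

  start: S(IK)(SK(II))K
  step 1: IKK(SK(II)K)
  step 2: KK(SK(II)K)
  step 3: K

Answer: YES — reaches normal form K in 3 ≤ 3 steps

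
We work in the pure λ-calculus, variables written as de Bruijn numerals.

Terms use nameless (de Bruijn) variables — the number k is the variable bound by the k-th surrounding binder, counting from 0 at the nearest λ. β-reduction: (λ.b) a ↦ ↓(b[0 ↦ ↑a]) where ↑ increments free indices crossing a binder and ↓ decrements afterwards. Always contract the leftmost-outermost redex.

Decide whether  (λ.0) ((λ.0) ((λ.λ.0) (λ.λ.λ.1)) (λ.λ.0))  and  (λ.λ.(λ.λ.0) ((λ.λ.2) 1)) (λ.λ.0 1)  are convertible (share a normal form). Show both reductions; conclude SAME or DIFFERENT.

Term A:
  start: (λ.0) ((λ.0) ((λ.λ.0) (λ.λ.λ.1)) (λ.λ.0))
  →1  (λ.0) ((λ.λ.0) (λ.λ.λ.1)) (λ.λ.0)
  →2  (λ.λ.0) (λ.λ.λ.1) (λ.λ.0)
  →3  (λ.0) (λ.λ.0)
  →4  λ.λ.0

Term B:
  start: (λ.λ.(λ.λ.0) ((λ.λ.2) 1)) (λ.λ.0 1)
  →1  λ.(λ.λ.0) ((λ.λ.2) (λ.λ.0 1))
  →2  λ.λ.0

Answer: SAME — A ⇓ λ.λ.0, B ⇓ λ.λ.0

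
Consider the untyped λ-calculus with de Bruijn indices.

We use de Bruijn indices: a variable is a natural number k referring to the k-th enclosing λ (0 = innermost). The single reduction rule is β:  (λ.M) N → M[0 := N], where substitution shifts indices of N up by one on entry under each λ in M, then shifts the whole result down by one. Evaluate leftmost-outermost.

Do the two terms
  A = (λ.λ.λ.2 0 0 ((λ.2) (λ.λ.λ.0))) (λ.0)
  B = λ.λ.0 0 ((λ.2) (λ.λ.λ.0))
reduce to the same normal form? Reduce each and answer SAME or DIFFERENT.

Term A:
  start: (λ.λ.λ.2 0 0 ((λ.2) (λ.λ.λ.0))) (λ.0)
  [1] λ.λ.(λ.0) 0 0 ((λ.2) (λ.λ.λ.0))
  [2] λ.λ.0 0 ((λ.2) (λ.λ.λ.0))
  [3] λ.λ.0 0 1

Term B:
  start: λ.λ.0 0 ((λ.2) (λ.λ.λ.0))
  [1] λ.λ.0 0 1

Answer: SAME — A ⇓ λ.λ.0 0 1, B ⇓ λ.λ.0 0 1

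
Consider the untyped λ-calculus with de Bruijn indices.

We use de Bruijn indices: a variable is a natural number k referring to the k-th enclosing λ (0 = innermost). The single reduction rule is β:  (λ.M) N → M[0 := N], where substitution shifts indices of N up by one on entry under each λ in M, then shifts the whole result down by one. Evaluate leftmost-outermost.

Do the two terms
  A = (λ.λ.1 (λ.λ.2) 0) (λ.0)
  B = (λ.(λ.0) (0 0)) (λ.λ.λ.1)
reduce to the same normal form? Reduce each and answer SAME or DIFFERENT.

Answer: SAME — A ⇓ λ.λ.1, B ⇓ λ.λ.1

Derivation:
Term A:
  start: (λ.λ.1 (λ.λ.2) 0) (λ.0)
  step 1: λ.(λ.0) (λ.λ.2) 0
  step 2: λ.(λ.λ.2) 0
  step 3: λ.λ.1

Term B:
  start: (λ.(λ.0) (0 0)) (λ.λ.λ.1)
  step 1: (λ.0) ((λ.λ.λ.1) (λ.λ.λ.1))
  step 2: (λ.λ.λ.1) (λ.λ.λ.1)
  step 3: λ.λ.1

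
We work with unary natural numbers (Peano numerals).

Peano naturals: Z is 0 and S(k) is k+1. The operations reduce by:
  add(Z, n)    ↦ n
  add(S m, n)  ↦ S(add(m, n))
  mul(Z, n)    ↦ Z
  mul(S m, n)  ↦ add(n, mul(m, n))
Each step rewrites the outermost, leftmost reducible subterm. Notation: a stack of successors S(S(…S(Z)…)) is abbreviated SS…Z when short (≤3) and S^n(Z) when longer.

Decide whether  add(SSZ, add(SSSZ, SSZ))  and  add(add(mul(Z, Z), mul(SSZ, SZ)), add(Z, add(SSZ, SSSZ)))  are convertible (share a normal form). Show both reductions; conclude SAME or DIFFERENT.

Answer: SAME — A ⇓ S^7(Z), B ⇓ S^7(Z)

Working:
Term A:
  start: add(SSZ, add(SSSZ, SSZ))
  [1] S(add(SZ, add(SSSZ, SSZ)))
  [2] S(S(add(Z, add(SSSZ, SSZ))))
  [3] S(S(add(SSSZ, SSZ)))
  [4] S(S(S(add(SSZ, SSZ))))
  [5] S(S(S(S(add(SZ, SSZ)))))
  [6] S(S(S(S(S(add(Z, SSZ))))))
  [7] S^7(Z)

Term B:
  start: add(add(mul(Z, Z), mul(SSZ, SZ)), add(Z, add(SSZ, SSSZ)))
  [1] add(add(Z, mul(SSZ, SZ)), add(Z, add(SSZ, SSSZ)))
  [2] add(mul(SSZ, SZ), add(Z, add(SSZ, SSSZ)))
  [3] add(add(SZ, mul(SZ, SZ)), add(Z, add(SSZ, SSSZ)))
  [4] add(S(add(Z, mul(SZ, SZ))), add(Z, add(SSZ, SSSZ)))
  [5] S(add(add(Z, mul(SZ, SZ)), add(Z, add(SSZ, SSSZ))))
  [6] S(add(mul(SZ, SZ), add(Z, add(SSZ, SSSZ))))
  [7] S(add(add(SZ, mul(Z, SZ)), add(Z, add(SSZ, SSSZ))))
  [8] S(add(S(add(Z, mul(Z, SZ))), add(Z, add(SSZ, SSSZ))))
  [9] S(S(add(add(Z, mul(Z, SZ)), add(Z, add(SSZ, SSSZ)))))
  [10] S(S(add(mul(Z, SZ), add(Z, add(SSZ, SSSZ)))))
  [11] S(S(add(Z, add(Z, add(SSZ, SSSZ)))))
  [12] S(S(add(Z, add(SSZ, SSSZ))))
  [13] S(S(add(SSZ, SSSZ)))
  [14] S(S(S(add(SZ, SSSZ))))
  [15] S(S(S(S(add(Z, SSSZ)))))
  [16] S^7(Z)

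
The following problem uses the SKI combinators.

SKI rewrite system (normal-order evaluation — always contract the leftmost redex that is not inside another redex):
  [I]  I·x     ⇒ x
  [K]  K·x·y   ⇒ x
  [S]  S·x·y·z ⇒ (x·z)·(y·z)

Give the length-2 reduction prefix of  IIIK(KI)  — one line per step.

  start: IIIK(KI)
  [1] IIK(KI)
  [2] IK(KI)

Answer: after 2 steps: IK(KI)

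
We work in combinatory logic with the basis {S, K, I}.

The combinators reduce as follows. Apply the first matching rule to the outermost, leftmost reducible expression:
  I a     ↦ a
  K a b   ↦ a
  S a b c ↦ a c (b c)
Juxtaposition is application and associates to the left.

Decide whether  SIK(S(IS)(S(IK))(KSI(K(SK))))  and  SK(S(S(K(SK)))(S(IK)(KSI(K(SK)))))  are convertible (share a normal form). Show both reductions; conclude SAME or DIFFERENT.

Term A:
  start: SIK(S(IS)(S(IK))(KSI(K(SK))))
  →1  I(S(IS)(S(IK))(KSI(K(SK))))(K(S(IS)(S(IK))(KSI(K(SK)))))
  →2  S(IS)(S(IK))(KSI(K(SK)))(K(S(IS)(S(IK))(KSI(K(SK)))))
  →3  IS(KSI(K(SK)))(S(IK)(KSI(K(SK))))(K(S(IS)(S(IK))(KSI(K(SK)))))
  →4  S(KSI(K(SK)))(S(IK)(KSI(K(SK))))(K(S(IS)(S(IK))(KSI(K(SK)))))
  →5  KSI(K(SK))(K(S(IS)(S(IK))(KSI(K(SK)))))(S(IK)(KSI(K(SK)))(K(S(IS)(S(IK))(KSI(K(SK))))))
  →6  S(K(SK))(K(S(IS)(S(IK))(KSI(K(SK)))))(S(IK)(KSI(K(SK)))(K(S(IS)(S(IK))(KSI(K(SK))))))
  →7  K(SK)(S(IK)(KSI(K(SK)))(K(S(IS)(S(IK))(KSI(K(SK))))))(K(S(IS)(S(IK))(KSI(K(SK))))(S(IK)(KSI(K(SK)))(K(S(IS)(S(IK))(KSI(K(SK)))))))
  →8  SK(K(S(IS)(S(IK))(KSI(K(SK))))(S(IK)(KSI(K(SK)))(K(S(IS)(S(IK))(KSI(K(SK)))))))
  →9  SK(S(IS)(S(IK))(KSI(K(SK))))
  →10  SK(IS(KSI(K(SK)))(S(IK)(KSI(K(SK)))))
  →11  SK(S(KSI(K(SK)))(S(IK)(KSI(K(SK)))))
  →12  SK(S(S(K(SK)))(S(IK)(KSI(K(SK)))))
  →13  SK(S(S(K(SK)))(SK(KSI(K(SK)))))
  →14  SK(S(S(K(SK)))(SK(S(K(SK)))))

Term B:
  start: SK(S(S(K(SK)))(S(IK)(KSI(K(SK)))))
  →1  SK(S(S(K(SK)))(SK(KSI(K(SK)))))
  →2  SK(S(S(K(SK)))(SK(S(K(SK)))))

Answer: SAME — A ⇓ SK(S(S(K(SK)))(SK(S(K(SK))))), B ⇓ SK(S(S(K(SK)))(SK(S(K(SK)))))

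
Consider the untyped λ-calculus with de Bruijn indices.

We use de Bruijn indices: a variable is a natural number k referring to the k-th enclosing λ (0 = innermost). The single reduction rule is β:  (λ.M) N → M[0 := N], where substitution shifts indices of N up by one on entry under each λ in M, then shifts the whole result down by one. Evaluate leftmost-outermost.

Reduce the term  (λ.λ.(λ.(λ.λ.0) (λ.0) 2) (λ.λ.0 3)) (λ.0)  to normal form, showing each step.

Answer: normal form = λ.λ.0  (in 4 steps)

Reduction:
  start: (λ.λ.(λ.(λ.λ.0) (λ.0) 2) (λ.λ.0 3)) (λ.0)
  →1  λ.(λ.(λ.λ.0) (λ.0) (λ.0)) (λ.λ.0 (λ.0))
  →2  λ.(λ.λ.0) (λ.0) (λ.0)
  →3  λ.(λ.0) (λ.0)
  →4  λ.λ.0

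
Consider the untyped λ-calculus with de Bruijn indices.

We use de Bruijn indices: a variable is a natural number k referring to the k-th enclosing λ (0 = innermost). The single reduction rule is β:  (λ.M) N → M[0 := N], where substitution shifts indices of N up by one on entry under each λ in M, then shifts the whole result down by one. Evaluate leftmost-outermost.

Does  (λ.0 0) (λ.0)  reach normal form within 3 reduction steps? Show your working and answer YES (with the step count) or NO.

Answer: YES — reaches normal form λ.0 in 2 ≤ 3 steps

Derivation:
  start: (λ.0 0) (λ.0)
  →1  (λ.0) (λ.0)
  →2  λ.0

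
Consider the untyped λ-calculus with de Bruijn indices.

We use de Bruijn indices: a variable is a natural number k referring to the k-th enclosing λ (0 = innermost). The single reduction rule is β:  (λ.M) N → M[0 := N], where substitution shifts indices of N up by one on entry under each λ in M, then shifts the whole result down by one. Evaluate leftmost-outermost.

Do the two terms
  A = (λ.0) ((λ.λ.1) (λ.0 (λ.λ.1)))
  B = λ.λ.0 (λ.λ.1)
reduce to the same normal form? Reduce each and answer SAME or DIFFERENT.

Answer: SAME — A ⇓ λ.λ.0 (λ.λ.1), B ⇓ λ.λ.0 (λ.λ.1)

Working:
Term A:
  start: (λ.0) ((λ.λ.1) (λ.0 (λ.λ.1)))
  step 1: (λ.λ.1) (λ.0 (λ.λ.1))
  step 2: λ.λ.0 (λ.λ.1)

Term B:
  start: λ.λ.0 (λ.λ.1)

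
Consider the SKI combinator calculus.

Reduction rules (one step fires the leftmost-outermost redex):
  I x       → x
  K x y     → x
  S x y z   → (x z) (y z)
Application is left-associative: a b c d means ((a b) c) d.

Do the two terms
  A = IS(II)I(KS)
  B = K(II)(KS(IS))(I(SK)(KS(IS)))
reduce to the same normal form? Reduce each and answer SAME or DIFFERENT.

Term A:
  start: IS(II)I(KS)
  step 1: S(II)I(KS)
  step 2: II(KS)(I(KS))
  step 3: I(KS)(I(KS))
  step 4: KS(I(KS))
  step 5: S

Term B:
  start: K(II)(KS(IS))(I(SK)(KS(IS)))
  step 1: II(I(SK)(KS(IS)))
  step 2: I(I(SK)(KS(IS)))
  step 3: I(SK)(KS(IS))
  step 4: SK(KS(IS))
  step 5: SKS

Answer: DIFFERENT — A ⇓ S, B ⇓ SKS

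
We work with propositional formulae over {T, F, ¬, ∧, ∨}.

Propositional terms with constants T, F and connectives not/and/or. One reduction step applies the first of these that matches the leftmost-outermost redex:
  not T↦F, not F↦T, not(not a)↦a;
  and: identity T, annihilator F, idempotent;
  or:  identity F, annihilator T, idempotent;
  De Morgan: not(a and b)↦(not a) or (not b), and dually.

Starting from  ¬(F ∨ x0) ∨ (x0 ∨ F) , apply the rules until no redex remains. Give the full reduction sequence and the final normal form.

  start: ¬(F ∨ x0) ∨ (x0 ∨ F)
  [1] (¬F ∧ ¬x0) ∨ (x0 ∨ F)
  [2] (T ∧ ¬x0) ∨ (x0 ∨ F)
  [3] ¬x0 ∨ (x0 ∨ F)
  [4] ¬x0 ∨ x0

Answer: normal form = ¬x0 ∨ x0  (in 4 steps)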